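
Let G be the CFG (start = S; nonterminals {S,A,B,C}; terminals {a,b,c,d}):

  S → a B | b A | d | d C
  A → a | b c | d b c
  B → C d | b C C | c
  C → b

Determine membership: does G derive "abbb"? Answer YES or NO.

Convert to CNF:
  S -> T0 A | T2 C | T3 B | d
  A -> T0 T1 | T2 X4 | a
  B -> C T2 | T0 X5 | c
  C -> b
  T0 -> b
  T1 -> c
  T2 -> d
  T3 -> a
  X4 -> T0 T1
  X5 -> C C

Fill CYK table bottom-up:
  [0..0]={A,T3}  "a"  orig:{A}
  [1..1]={C,T0}  "b"  orig:{C}
  [2..2]={C,T0}  "b"  orig:{C}
  [3..3]={C,T0}  "b"  orig:{C}
  [0..1]=∅  "ab"
  [1..2]={X5}  "bb"  orig:{}
  [2..3]={X5}  "bb"  orig:{}
  [0..2]=∅  "abb"
  [1..3]={B}  "bbb"
  [0..3]={S}  "abbb"

S ∈ T[0,3] ⇒ YES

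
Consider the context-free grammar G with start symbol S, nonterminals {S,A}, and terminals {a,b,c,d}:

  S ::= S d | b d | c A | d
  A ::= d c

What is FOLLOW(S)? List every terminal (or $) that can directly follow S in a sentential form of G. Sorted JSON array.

FIRST sets, iterate to fixpoint:
iter 1:
  A via A→d c: +{d}
  S via S→b d: +{b}
  S via S→c A: +{c}
  S via S→d: +{d}
  FIRST(S)={b,c,d}  FIRST(A)={d}
iter 2: (no change)
  FIRST(S)={b,c,d}  FIRST(A)={d}

FOLLOW sets:
initialize: $ ∈ FOLLOW(S)
round 1:
  S→S d: FOLLOW(S) ⊇ FIRST(d) = {d}; new: +{d}
  S→c A: FOLLOW(A) ⊇ FOLLOW(S) ⊇ {$,d}; new: +{$,d}
  FOLLOW[S]={$,d}  FOLLOW[A]={$,d}
round 2: — fixpoint
  FOLLOW[S]={$,d}  FOLLOW[A]={$,d}

FOLLOW(S) = ["$", "d"]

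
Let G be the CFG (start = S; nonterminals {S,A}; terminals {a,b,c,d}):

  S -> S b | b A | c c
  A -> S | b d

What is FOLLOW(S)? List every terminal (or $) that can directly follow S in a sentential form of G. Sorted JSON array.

FIRST iteration:
pass 1:
  A via A→b d: +{b}
  S via S→b A: +{b}
  S via S→c c: +{c}
  FIRST(S)={b,c}  FIRST(A)={b}
pass 2:
  A via A→S: +{c}
  FIRST(S)={b,c}  FIRST(A)={b,c}
pass 3: done
  FIRST(S)={b,c}  FIRST(A)={b,c}

FOLLOW sets:
initialize: $ ∈ FOLLOW(S)
pass 1:
  S→S b: FOLLOW(S) ⊇ FIRST(b) = {b}; new: +{b}
  S→b A: FOLLOW(A) ⊇ FOLLOW(S) ⊇ {$,b}; new: +{$,b}
  S: {$,b}  A: {$,b}
pass 2: — fixpoint
  S: {$,b}  A: {$,b}

FOLLOW(S) = ["$", "b"]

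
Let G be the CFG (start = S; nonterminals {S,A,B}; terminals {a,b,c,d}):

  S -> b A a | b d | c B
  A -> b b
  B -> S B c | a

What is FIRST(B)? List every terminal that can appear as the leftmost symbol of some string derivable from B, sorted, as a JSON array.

FIRST sets, iterate to fixpoint:
pass 1:
  A via A→b b: +{b}
  B via B→a: +{a}
  S via S→b A a: +{b}
  S via S→c B: +{c}
  S: {b,c}  A: {b}  B: {a}
pass 2:
  B via B→S B c: +{b,c}
  S: {b,c}  A: {b}  B: {a,b,c}
pass 3: (no change)
  S: {b,c}  A: {b}  B: {a,b,c}

FIRST(B) = ["a", "b", "c"]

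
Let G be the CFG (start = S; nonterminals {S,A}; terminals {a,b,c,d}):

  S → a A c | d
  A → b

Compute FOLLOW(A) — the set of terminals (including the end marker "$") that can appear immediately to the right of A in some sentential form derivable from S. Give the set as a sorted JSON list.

Compute FIRST by fixpoint:
iter 1:
  A via A→b: +{b}
  S via S→a A c: +{a}
  S via S→d: +{d}
  S: {a,d}  A: {b}
iter 2: (stable)
  S: {a,d}  A: {b}

FOLLOW sets:
initialize: $ ∈ FOLLOW(S)
pass 1:
  S→a A c: FOLLOW(A) ⊇ FIRST(c) = {c}; new: +{c}
  FOLLOW[S]={$}  FOLLOW[A]={c}
pass 2: done
  FOLLOW[S]={$}  FOLLOW[A]={c}

FOLLOW(A) = ["c"]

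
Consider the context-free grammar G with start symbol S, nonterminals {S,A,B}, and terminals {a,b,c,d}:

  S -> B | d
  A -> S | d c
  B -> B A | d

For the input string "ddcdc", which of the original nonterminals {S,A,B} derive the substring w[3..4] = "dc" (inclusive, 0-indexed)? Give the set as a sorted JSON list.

Convert to CNF:
  S -> B A | d
  A -> B A | T0 T1 | d
  B -> B A | d
  T0 -> d
  T1 -> c

Fill CYK table bottom-up — only the sub-triangle for w[3..4]:
  T[3,3] 'd' = {A,B,S,T0}  orig:{A,B,S}
  T[4,4] 'c' = {T1}  orig:{}
  T[3,4] 'dc' = {A}

Original NTs in T[3,4] deriving "dc": ["A"]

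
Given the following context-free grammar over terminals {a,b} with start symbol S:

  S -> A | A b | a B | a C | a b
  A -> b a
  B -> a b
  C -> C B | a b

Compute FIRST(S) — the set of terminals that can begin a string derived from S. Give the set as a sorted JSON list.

Compute FIRST by fixpoint:
[1]
  A via A→b a: +{b}
  B via B→a b: +{a}
  C via C→a b: +{a}
  S via S→A: +{b}
  S via S→a B: +{a}
  FIRST[S]={a,b}  FIRST[A]={b}  FIRST[B]={a}  FIRST[C]={a}
[2] — fixpoint
  FIRST[S]={a,b}  FIRST[A]={b}  FIRST[B]={a}  FIRST[C]={a}

FIRST(S) = ["a", "b"]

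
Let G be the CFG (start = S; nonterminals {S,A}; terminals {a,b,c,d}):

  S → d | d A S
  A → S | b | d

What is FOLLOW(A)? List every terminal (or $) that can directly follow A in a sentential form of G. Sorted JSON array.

Compute FIRST by fixpoint:
round 1:
  A via A→b: +{b}
  A via A→d: +{d}
  S via S→d: +{d}
  S: {d}  A: {b,d}
round 2: done
  S: {d}  A: {b,d}

FOLLOW sets:
seed FOLLOW(S) with $
[1]
  S→d A S: FOLLOW(A) ⊇ FIRST(S) = {d}; new: +{d}
  S: {$}  A: {d}
[2]
  A→S: FOLLOW(S) ⊇ FOLLOW(A) ⊇ {d}; new: +{d}
  S: {$,d}  A: {d}
[3] (no change)
  S: {$,d}  A: {d}

FOLLOW(A) = ["d"]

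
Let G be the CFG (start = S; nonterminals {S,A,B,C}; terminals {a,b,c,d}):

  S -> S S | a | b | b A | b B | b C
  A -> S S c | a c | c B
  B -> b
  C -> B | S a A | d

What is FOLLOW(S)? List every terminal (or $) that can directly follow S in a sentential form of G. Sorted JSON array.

Compute FIRST by fixpoint:
iter 1:
  A via A→a c: +{a}
  A via A→c B: +{c}
  B via B→b: +{b}
  C via C→B: +{b}
  C via C→d: +{d}
  S via S→a: +{a}
  S via S→b: +{b}
  FIRST(S)={a,b}  FIRST(A)={a,c}  FIRST(B)={b}  FIRST(C)={b,d}
iter 2:
  A via A→S S c: +{b}
  C via C→S a A: +{a}
  FIRST(S)={a,b}  FIRST(A)={a,b,c}  FIRST(B)={b}  FIRST(C)={a,b,d}
iter 3: (stable)
  FIRST(S)={a,b}  FIRST(A)={a,b,c}  FIRST(B)={b}  FIRST(C)={a,b,d}

FOLLOW sets:
seed FOLLOW(S) with $
pass 1:
  A→S S c: FOLLOW(S) ⊇ FIRST(S) = {a,b}; new: +{a,b}
  A→S S c: FOLLOW(S) ⊇ FIRST(c) = {c}; new: +{c}
  S→b A: FOLLOW(A) ⊇ FOLLOW(S) ⊇ {$,a,b,c}; new: +{$,a,b,c}
  S→b B: FOLLOW(B) ⊇ FOLLOW(S) ⊇ {$,a,b,c}; new: +{$,a,b,c}
  S→b C: FOLLOW(C) ⊇ FOLLOW(S) ⊇ {$,a,b,c}; new: +{$,a,b,c}
  S: {$,a,b,c}  A: {$,a,b,c}  B: {$,a,b,c}  C: {$,a,b,c}
pass 2: — fixpoint
  S: {$,a,b,c}  A: {$,a,b,c}  B: {$,a,b,c}  C: {$,a,b,c}

FOLLOW(S) = ["$", "a", "b", "c"]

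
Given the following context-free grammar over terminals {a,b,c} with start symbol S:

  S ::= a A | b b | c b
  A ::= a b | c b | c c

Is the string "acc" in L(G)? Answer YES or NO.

Convert to CNF:
  S -> T0 A | T1 T1 | T2 T1
  A -> T0 T1 | T2 T1 | T2 T2
  T0 -> a
  T1 -> b
  T2 -> c

Fill CYK table bottom-up:
  cell(0,0) a: {T0}  orig:{}
  cell(1,1) c: {T2}  orig:{}
  cell(2,2) c: {T2}  orig:{}
  cell(0,1) ac: ∅
  cell(1,2) cc: {A}
  cell(0,2) acc: {S}

S ∈ T[0,2] ⇒ YES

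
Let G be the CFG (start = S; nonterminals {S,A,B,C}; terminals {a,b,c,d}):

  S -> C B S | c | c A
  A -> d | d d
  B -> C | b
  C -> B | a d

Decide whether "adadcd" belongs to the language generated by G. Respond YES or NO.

Convert to CNF:
  S -> C X3 | T2 A | c
  A -> T0 T0 | d
  B -> T1 T0 | b
  C -> T1 T0 | b
  T0 -> d
  T1 -> a
  T2 -> c
  X3 -> B S

CYK fill:
  cell(0,0) a: {T1}  orig:{}
  cell(1,1) d: {A,T0}  orig:{A}
  cell(2,2) a: {T1}  orig:{}
  cell(3,3) d: {A,T0}  orig:{A}
  cell(4,4) c: {S,T2}  orig:{S}
  cell(5,5) d: {A,T0}  orig:{A}
  cell(0,1) ad: {B,C}
  cell(1,2) da: ∅
  cell(2,3) ad: {B,C}
  cell(3,4) dc: ∅
  cell(4,5) cd: {S}
  cell(0,2) ada: ∅
  cell(1,3) dad: ∅
  cell(2,4) adc: {X3}  orig:{}
  cell(3,5) dcd: ∅
  cell(0,3) adad: ∅
  cell(1,4) dadc: ∅
  cell(2,5) adcd: {X3}  orig:{}
  cell(0,4) adadc: {S}
  cell(1,5) dadcd: ∅
  cell(0,5) adadcd: {S}

S ∈ T[0,5] ⇒ YES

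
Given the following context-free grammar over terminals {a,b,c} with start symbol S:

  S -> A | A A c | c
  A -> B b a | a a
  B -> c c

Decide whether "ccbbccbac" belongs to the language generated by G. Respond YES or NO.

CNF form of G:
  S -> A X4 | B X5 | T1 T1 | c
  A -> B X3 | T1 T1
  B -> T2 T2
  T0 -> b
  T1 -> a
  T2 -> c
  X3 -> T0 T1
  X4 -> A T2
  X5 -> T0 T1

Fill CYK table bottom-up:
  T[0,0] 'c' = {S,T2}  orig:{S}
  T[1,1] 'c' = {S,T2}  orig:{S}
  T[2,2] 'b' = {T0}  orig:{}
  T[3,3] 'b' = {T0}  orig:{}
  T[4,4] 'c' = {S,T2}  orig:{S}
  T[5,5] 'c' = {S,T2}  orig:{S}
  T[6,6] 'b' = {T0}  orig:{}
  T[7,7] 'a' = {T1}  orig:{}
  T[8,8] 'c' = {S,T2}  orig:{S}
  T[0,1] 'cc' = {B}
  T[1,2] 'cb' = ∅
  T[2,3] 'bb' = ∅
  T[3,4] 'bc' = ∅
  T[4,5] 'cc' = {B}
  T[5,6] 'cb' = ∅
  T[6,7] 'ba' = {X3,X5}  orig:{}
  T[7,8] 'ac' = ∅
  T[0,2] 'ccb' = ∅
  T[1,3] 'cbb' = ∅
  T[2,4] 'bbc' = ∅
  T[3,5] 'bcc' = ∅
  T[4,6] 'ccb' = ∅
  T[5,7] 'cba' = ∅
  T[6,8] 'bac' = ∅
  T[0,3] 'ccbb' = ∅
  T[1,4] 'cbbc' = ∅
  T[2,5] 'bbcc' = ∅
  T[3,6] 'bccb' = ∅
  T[4,7] 'ccba' = {A,S}
  T[5,8] 'cbac' = ∅
  T[0,4] 'ccbbc' = ∅
  T[1,5] 'cbbcc' = ∅
  T[2,6] 'bbccb' = ∅
  T[3,7] 'bccba' = ∅
  T[4,8] 'ccbac' = {X4}  orig:{}
  T[0,5] 'ccbbcc' = ∅
  T[1,6] 'cbbccb' = ∅
  T[2,7] 'bbccba' = ∅
  T[3,8] 'bccbac' = ∅
  T[0,6] 'ccbbccb' = ∅
  T[1,7] 'cbbccba' = ∅
  T[2,8] 'bbccbac' = ∅
  T[0,7] 'ccbbccba' = ∅
  T[1,8] 'cbbccbac' = ∅
  T[0,8] 'ccbbccbac' = ∅

S ∉ T[0,8] ⇒ NO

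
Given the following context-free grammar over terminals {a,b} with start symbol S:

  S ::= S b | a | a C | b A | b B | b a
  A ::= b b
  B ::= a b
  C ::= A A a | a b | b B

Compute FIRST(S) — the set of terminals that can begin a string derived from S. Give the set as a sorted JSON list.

Compute FIRST by fixpoint:
round 1:
  A via A→b b: +{b}
  B via B→a b: +{a}
  C via C→A A a: +{b}
  C via C→a b: +{a}
  S via S→a: +{a}
  S via S→b A: +{b}
  FIRST(S)={a,b}  FIRST(A)={b}  FIRST(B)={a}  FIRST(C)={a,b}
round 2: done
  FIRST(S)={a,b}  FIRST(A)={b}  FIRST(B)={a}  FIRST(C)={a,b}

FIRST(S) = ["a", "b"]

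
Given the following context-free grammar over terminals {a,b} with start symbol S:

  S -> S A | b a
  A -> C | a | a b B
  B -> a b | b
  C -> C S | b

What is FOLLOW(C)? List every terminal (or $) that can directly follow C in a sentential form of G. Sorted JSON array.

Compute FIRST by fixpoint:
iter 1:
  A via A→a: +{a}
  B via B→a b: +{a}
  B via B→b: +{b}
  C via C→b: +{b}
  S via S→b a: +{b}
  S: {b}  A: {a}  B: {a,b}  C: {b}
iter 2:
  A via A→C: +{b}
  S: {b}  A: {a,b}  B: {a,b}  C: {b}
iter 3: (no change)
  S: {b}  A: {a,b}  B: {a,b}  C: {b}

Compute FOLLOW by fixpoint:
seed FOLLOW(S) with $
pass 1:
  C→C S: FOLLOW(C) ⊇ FIRST(S) = {b}; new: +{b}
  C→C S: FOLLOW(S) ⊇ FOLLOW(C) ⊇ {b}; new: +{b}
  S→S A: FOLLOW(S) ⊇ FIRST(A) = {a,b}; new: +{a}
  S→S A: FOLLOW(A) ⊇ FOLLOW(S) ⊇ {$,a,b}; new: +{$,a,b}
  FOLLOW[S]={$,a,b}  FOLLOW[A]={$,a,b}  FOLLOW[B]={}  FOLLOW[C]={b}
pass 2:
  A→C: FOLLOW(C) ⊇ FOLLOW(A) ⊇ {$,a,b}; new: +{$,a}
  A→a b B: FOLLOW(B) ⊇ FOLLOW(A) ⊇ {$,a,b}; new: +{$,a,b}
  FOLLOW[S]={$,a,b}  FOLLOW[A]={$,a,b}  FOLLOW[B]={$,a,b}  FOLLOW[C]={$,a,b}
pass 3: — fixpoint
  FOLLOW[S]={$,a,b}  FOLLOW[A]={$,a,b}  FOLLOW[B]={$,a,b}  FOLLOW[C]={$,a,b}

FOLLOW(C) = ["$", "a", "b"]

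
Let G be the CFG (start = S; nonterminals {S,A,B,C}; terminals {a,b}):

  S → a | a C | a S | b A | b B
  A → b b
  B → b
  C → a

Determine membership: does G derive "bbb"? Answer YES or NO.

CNF form of G:
  S -> T0 A | T0 B | T1 C | T1 S | a
  A -> T0 T0
  B -> b
  C -> a
  T0 -> b
  T1 -> a

CYK fill:
  T[0,0] 'b' = {B,T0}  orig:{B}
  T[1,1] 'b' = {B,T0}  orig:{B}
  T[2,2] 'b' = {B,T0}  orig:{B}
  T[0,1] 'bb' = {A,S}
  T[1,2] 'bb' = {A,S}
  T[0,2] 'bbb' = {S}

S ∈ T[0,2] ⇒ YES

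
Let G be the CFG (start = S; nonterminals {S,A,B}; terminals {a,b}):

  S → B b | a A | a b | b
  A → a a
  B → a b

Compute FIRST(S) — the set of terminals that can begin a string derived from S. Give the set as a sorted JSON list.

FIRST iteration:
iter 1:
  A via A→a a: +{a}
  B via B→a b: +{a}
  S via S→B b: +{a}
  S via S→b: +{b}
  FIRST(S)={a,b}  FIRST(A)={a}  FIRST(B)={a}
iter 2: (stable)
  FIRST(S)={a,b}  FIRST(A)={a}  FIRST(B)={a}

FIRST(S) = ["a", "b"]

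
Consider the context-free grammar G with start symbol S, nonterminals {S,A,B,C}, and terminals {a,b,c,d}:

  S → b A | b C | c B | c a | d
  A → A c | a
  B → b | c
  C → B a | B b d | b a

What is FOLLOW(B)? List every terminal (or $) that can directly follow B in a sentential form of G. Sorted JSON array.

FIRST iteration:
iter 1:
  A via A→a: +{a}
  B via B→b: +{b}
  B via B→c: +{c}
  C via C→B a: +{b,c}
  S via S→b A: +{b}
  S via S→c B: +{c}
  S via S→d: +{d}
  FIRST(S)={b,c,d}  FIRST(A)={a}  FIRST(B)={b,c}  FIRST(C)={b,c}
iter 2: (stable)
  FIRST(S)={b,c,d}  FIRST(A)={a}  FIRST(B)={b,c}  FIRST(C)={b,c}

Compute FOLLOW by fixpoint:
FOLLOW(S) := {$}
iter 1:
  A→A c: FOLLOW(A) ⊇ FIRST(c) = {c}; new: +{c}
  C→B a: FOLLOW(B) ⊇ FIRST(a) = {a}; new: +{a}
  C→B b d: FOLLOW(B) ⊇ FIRST(b) = {b}; new: +{b}
  S→b A: FOLLOW(A) ⊇ FOLLOW(S) ⊇ {$}; new: +{$}
  S→b C: FOLLOW(C) ⊇ FOLLOW(S) ⊇ {$}; new: +{$}
  S→c B: FOLLOW(B) ⊇ FOLLOW(S) ⊇ {$}; new: +{$}
  FOLLOW[S]={$}  FOLLOW[A]={$,c}  FOLLOW[B]={$,a,b}  FOLLOW[C]={$}
iter 2: — fixpoint
  FOLLOW[S]={$}  FOLLOW[A]={$,c}  FOLLOW[B]={$,a,b}  FOLLOW[C]={$}

FOLLOW(B) = ["$", "a", "b"]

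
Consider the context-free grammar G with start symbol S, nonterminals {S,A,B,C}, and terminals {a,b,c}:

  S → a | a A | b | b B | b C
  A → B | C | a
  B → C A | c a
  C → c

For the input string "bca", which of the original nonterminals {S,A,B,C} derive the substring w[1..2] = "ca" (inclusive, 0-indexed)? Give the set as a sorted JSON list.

Convert to CNF:
  S -> T1 A | T2 B | T2 C | a | b
  A -> C A | T0 T1 | a | c
  B -> C A | T0 T1
  C -> c
  T0 -> c
  T1 -> a
  T2 -> b

CYK table (by increasing span), restricted to cells inside w[1..2]:
  T[1,1] 'c' = {A,C,T0}  orig:{A,C}
  T[2,2] 'a' = {A,S,T1}  orig:{A,S}
  T[1,2] 'ca' = {A,B}

Original NTs in T[1,2] deriving "ca": ["A", "B"]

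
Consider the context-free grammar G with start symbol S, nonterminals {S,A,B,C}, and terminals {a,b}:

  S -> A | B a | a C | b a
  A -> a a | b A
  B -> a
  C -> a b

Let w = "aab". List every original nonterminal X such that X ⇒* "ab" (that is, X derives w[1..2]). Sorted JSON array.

Convert to CNF:
  S -> B T0 | T0 C | T0 T0 | T1 A | T1 T0
  A -> T0 T0 | T1 A
  B -> a
  C -> T0 T1
  T0 -> a
  T1 -> b

Fill CYK table bottom-up — only the sub-triangle for w[1..2]:
  [1..1]={B,T0}  "a"  orig:{B}
  [2..2]={T1}  "b"  orig:{}
  [1..2]={C}  "ab"

Original NTs in T[1,2] deriving "ab": ["C"]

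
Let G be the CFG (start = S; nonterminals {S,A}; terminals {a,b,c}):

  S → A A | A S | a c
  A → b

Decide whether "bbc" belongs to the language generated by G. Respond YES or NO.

CNF form of G:
  S -> A A | A S | T0 T1
  A -> b
  T0 -> a
  T1 -> c

CYK fill:
  cell(0,0) b: {A}
  cell(1,1) b: {A}
  cell(2,2) c: {T1}  orig:{}
  cell(0,1) bb: {S}
  cell(1,2) bc: ∅
  cell(0,2) bbc: ∅

S ∉ T[0,2] ⇒ NO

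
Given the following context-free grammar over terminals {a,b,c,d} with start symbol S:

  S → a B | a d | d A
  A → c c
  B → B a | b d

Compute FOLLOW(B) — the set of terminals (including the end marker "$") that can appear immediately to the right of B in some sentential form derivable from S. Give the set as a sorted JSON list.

Compute FIRST by fixpoint:
iter 1:
  A via A→c c: +{c}
  B via B→b d: +{b}
  S via S→a B: +{a}
  S via S→d A: +{d}
  S: {a,d}  A: {c}  B: {b}
iter 2: (no change)
  S: {a,d}  A: {c}  B: {b}

FOLLOW sets:
FOLLOW(S) := {$}
pass 1:
  B→B a: FOLLOW(B) ⊇ FIRST(a) = {a}; new: +{a}
  S→a B: FOLLOW(B) ⊇ FOLLOW(S) ⊇ {$}; new: +{$}
  S→d A: FOLLOW(A) ⊇ FOLLOW(S) ⊇ {$}; new: +{$}
  FOLLOW(S)={$}  FOLLOW(A)={$}  FOLLOW(B)={$,a}
pass 2: (no change)
  FOLLOW(S)={$}  FOLLOW(A)={$}  FOLLOW(B)={$,a}

FOLLOW(B) = ["$", "a"]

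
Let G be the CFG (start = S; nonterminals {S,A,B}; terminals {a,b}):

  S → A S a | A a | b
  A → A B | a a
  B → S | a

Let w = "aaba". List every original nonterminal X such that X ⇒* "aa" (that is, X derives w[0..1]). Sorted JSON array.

CNF form of G:
  S -> A T0 | A X2 | b
  A -> A B | T0 T0
  B -> A T0 | A X1 | a | b
  T0 -> a
  X1 -> S T0
  X2 -> S T0

CYK fill — only the sub-triangle for w[0..1]:
  [0..0]={B,T0}  "a"  orig:{B}
  [1..1]={B,T0}  "a"  orig:{B}
  [0..1]={A}  "aa"

Original NTs in T[0,1] deriving "aa": ["A"]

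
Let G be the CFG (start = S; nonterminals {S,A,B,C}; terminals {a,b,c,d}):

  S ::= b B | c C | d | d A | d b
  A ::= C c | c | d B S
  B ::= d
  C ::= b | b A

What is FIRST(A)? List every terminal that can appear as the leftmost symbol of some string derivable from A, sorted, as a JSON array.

FIRST iteration:
[1]
  A via A→c: +{c}
  A via A→d B S: +{d}
  B via B→d: +{d}
  C via C→b: +{b}
  S via S→b B: +{b}
  S via S→c C: +{c}
  S via S→d: +{d}
  FIRST[S]={b,c,d}  FIRST[A]={c,d}  FIRST[B]={d}  FIRST[C]={b}
[2]
  A via A→C c: +{b}
  FIRST[S]={b,c,d}  FIRST[A]={b,c,d}  FIRST[B]={d}  FIRST[C]={b}
[3] — fixpoint
  FIRST[S]={b,c,d}  FIRST[A]={b,c,d}  FIRST[B]={d}  FIRST[C]={b}

FIRST(A) = ["b", "c", "d"]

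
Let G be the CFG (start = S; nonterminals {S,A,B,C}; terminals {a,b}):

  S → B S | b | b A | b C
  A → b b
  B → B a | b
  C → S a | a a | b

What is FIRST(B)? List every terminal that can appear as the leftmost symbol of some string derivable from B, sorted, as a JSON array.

FIRST iteration:
round 1:
  A via A→b b: +{b}
  B via B→b: +{b}
  C via C→a a: +{a}
  C via C→b: +{b}
  S via S→B S: +{b}
  S: {b}  A: {b}  B: {b}  C: {a,b}
round 2: — fixpoint
  S: {b}  A: {b}  B: {b}  C: {a,b}

FIRST(B) = ["b"]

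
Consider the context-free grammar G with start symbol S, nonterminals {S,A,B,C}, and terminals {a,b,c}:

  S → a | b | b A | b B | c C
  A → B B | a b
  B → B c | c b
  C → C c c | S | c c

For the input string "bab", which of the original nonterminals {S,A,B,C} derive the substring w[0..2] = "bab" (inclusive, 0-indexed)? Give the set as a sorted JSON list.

CNF form of G:
  S -> T1 A | T1 B | T2 C | a | b
  A -> B B | T0 T1
  B -> B T2 | T2 T1
  C -> C X3 | T1 A | T1 B | T2 C | T2 T2 | a | b
  T0 -> a
  T1 -> b
  T2 -> c
  X3 -> T2 T2

CYK table (by increasing span), restricted to cells inside w[0..2]:
  [0..0]={C,S,T1}  "b"  orig:{C,S}
  [1..1]={C,S,T0}  "a"  orig:{C,S}
  [2..2]={C,S,T1}  "b"  orig:{C,S}
  [0..1]=∅  "ba"
  [1..2]={A}  "ab"
  [0..2]={C,S}  "bab"

Original NTs in T[0,2] deriving "bab": ["C", "S"]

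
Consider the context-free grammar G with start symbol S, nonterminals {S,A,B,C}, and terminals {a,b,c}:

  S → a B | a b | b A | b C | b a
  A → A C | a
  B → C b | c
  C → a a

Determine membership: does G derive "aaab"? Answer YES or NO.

CNF form of G:
  S -> T0 A | T0 C | T0 T1 | T1 B | T1 T0
  A -> A C | a
  B -> C T0 | c
  C -> T1 T1
  T0 -> b
  T1 -> a

CYK table (by increasing span):
  T[0,0] 'a' = {A,T1}  orig:{A}
  T[1,1] 'a' = {A,T1}  orig:{A}
  T[2,2] 'a' = {A,T1}  orig:{A}
  T[3,3] 'b' = {T0}  orig:{}
  T[0,1] 'aa' = {C}
  T[1,2] 'aa' = {C}
  T[2,3] 'ab' = {S}
  T[0,2] 'aaa' = {A}
  T[1,3] 'aab' = {B}
  T[0,3] 'aaab' = {S}

S ∈ T[0,3] ⇒ YES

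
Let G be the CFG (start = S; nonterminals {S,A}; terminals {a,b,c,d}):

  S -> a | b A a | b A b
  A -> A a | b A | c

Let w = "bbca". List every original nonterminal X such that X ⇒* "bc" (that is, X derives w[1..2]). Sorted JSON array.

Convert to CNF:
  S -> T1 X2 | T1 X3 | a
  A -> A T0 | T1 A | c
  T0 -> a
  T1 -> b
  X2 -> A T0
  X3 -> A T1

CYK fill — only the sub-triangle for w[1..2]:
  [1..1]={T1}  "b"  orig:{}
  [2..2]={A}  "c"
  [1..2]={A}  "bc"

Original NTs in T[1,2] deriving "bc": ["A"]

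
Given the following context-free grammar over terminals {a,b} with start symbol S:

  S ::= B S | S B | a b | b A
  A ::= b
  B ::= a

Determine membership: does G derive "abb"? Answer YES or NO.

CNF form of G:
  S -> B S | S B | T0 T1 | T1 A
  A -> b
  B -> a
  T0 -> a
  T1 -> b

CYK table (by increasing span):
  [0..0]={B,T0}  "a"  orig:{B}
  [1..1]={A,T1}  "b"  orig:{A}
  [2..2]={A,T1}  "b"  orig:{A}
  [0..1]={S}  "ab"
  [1..2]={S}  "bb"
  [0..2]={S}  "abb"

S ∈ T[0,2] ⇒ YES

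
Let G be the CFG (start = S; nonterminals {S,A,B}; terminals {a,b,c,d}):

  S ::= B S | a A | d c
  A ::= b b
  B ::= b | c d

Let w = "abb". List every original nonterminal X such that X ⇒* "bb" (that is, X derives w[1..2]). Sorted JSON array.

CNF form of G:
  S -> B S | T2 T1 | T3 A
  A -> T0 T0
  B -> T1 T2 | b
  T0 -> b
  T1 -> c
  T2 -> d
  T3 -> a

CYK table (by increasing span), restricted to cells inside w[1..2]:
  [1..1]={B,T0}  "b"  orig:{B}
  [2..2]={B,T0}  "b"  orig:{B}
  [1..2]={A}  "bb"

Original NTs in T[1,2] deriving "bb": ["A"]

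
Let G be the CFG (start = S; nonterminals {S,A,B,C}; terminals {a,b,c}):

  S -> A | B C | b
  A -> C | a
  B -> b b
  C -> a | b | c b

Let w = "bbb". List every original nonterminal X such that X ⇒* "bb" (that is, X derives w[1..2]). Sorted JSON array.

CNF form of G:
  S -> B C | T0 T1 | a | b
  A -> T0 T1 | a | b
  B -> T1 T1
  C -> T0 T1 | a | b
  T0 -> c
  T1 -> b

CYK fill (cells [i..j] with 1 ≤ i ≤ j ≤ 2 only):
  T[1,1] 'b' = {A,C,S,T1}  orig:{A,C,S}
  T[2,2] 'b' = {A,C,S,T1}  orig:{A,C,S}
  T[1,2] 'bb' = {B}

Original NTs in T[1,2] deriving "bb": ["B"]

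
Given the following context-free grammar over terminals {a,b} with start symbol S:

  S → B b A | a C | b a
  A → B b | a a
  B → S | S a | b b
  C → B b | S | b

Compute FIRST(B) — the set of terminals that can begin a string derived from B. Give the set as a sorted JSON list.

Compute FIRST by fixpoint:
iter 1:
  A via A→a a: +{a}
  B via B→b b: +{b}
  C via C→B b: +{b}
  S via S→B b A: +{b}
  S via S→a C: +{a}
  FIRST(S)={a,b}  FIRST(A)={a}  FIRST(B)={b}  FIRST(C)={b}
iter 2:
  A via A→B b: +{b}
  B via B→S: +{a}
  C via C→B b: +{a}
  FIRST(S)={a,b}  FIRST(A)={a,b}  FIRST(B)={a,b}  FIRST(C)={a,b}
iter 3: — fixpoint
  FIRST(S)={a,b}  FIRST(A)={a,b}  FIRST(B)={a,b}  FIRST(C)={a,b}

FIRST(B) = ["a", "b"]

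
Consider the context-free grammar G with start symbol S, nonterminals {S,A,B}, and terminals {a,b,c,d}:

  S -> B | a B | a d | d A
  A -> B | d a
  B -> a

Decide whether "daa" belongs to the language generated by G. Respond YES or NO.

CNF form of G:
  S -> T0 A | T1 B | T1 T0 | a
  A -> T0 T1 | a
  B -> a
  T0 -> d
  T1 -> a

CYK fill:
  T[0,0] 'd' = {T0}  orig:{}
  T[1,1] 'a' = {A,B,S,T1}  orig:{A,B,S}
  T[2,2] 'a' = {A,B,S,T1}  orig:{A,B,S}
  T[0,1] 'da' = {A,S}
  T[1,2] 'aa' = {S}
  T[0,2] 'daa' = ∅

S ∉ T[0,2] ⇒ NO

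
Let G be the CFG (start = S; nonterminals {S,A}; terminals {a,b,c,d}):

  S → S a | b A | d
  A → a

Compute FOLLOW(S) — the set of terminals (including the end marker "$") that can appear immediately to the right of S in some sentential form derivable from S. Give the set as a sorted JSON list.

Compute FIRST by fixpoint:
pass 1:
  A via A→a: +{a}
  S via S→b A: +{b}
  S via S→d: +{d}
  FIRST[S]={b,d}  FIRST[A]={a}
pass 2: (stable)
  FIRST[S]={b,d}  FIRST[A]={a}

Compute FOLLOW by fixpoint:
seed FOLLOW(S) with $
[1]
  S→S a: FOLLOW(S) ⊇ FIRST(a) = {a}; new: +{a}
  S→b A: FOLLOW(A) ⊇ FOLLOW(S) ⊇ {$,a}; new: +{$,a}
  FOLLOW[S]={$,a}  FOLLOW[A]={$,a}
[2] (no change)
  FOLLOW[S]={$,a}  FOLLOW[A]={$,a}

FOLLOW(S) = ["$", "a"]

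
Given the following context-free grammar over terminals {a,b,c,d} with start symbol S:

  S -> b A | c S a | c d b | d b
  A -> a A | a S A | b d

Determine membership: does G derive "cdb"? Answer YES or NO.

CNF form of G:
  S -> T1 A | T2 T1 | T3 X5 | T3 X6
  A -> T0 A | T0 X4 | T1 T2
  T0 -> a
  T1 -> b
  T2 -> d
  T3 -> c
  X4 -> S A
  X5 -> S T0
  X6 -> T2 T1

Fill CYK table bottom-up:
  cell(0,0) c: {T3}  orig:{}
  cell(1,1) d: {T2}  orig:{}
  cell(2,2) b: {T1}  orig:{}
  cell(0,1) cd: ∅
  cell(1,2) db: {S,X6}  orig:{S}
  cell(0,2) cdb: {S}

S ∈ T[0,2] ⇒ YES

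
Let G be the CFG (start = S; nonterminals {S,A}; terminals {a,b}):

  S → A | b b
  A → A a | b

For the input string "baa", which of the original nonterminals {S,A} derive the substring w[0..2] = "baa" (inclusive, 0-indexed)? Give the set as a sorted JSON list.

CNF form of G:
  S -> A T0 | T1 T1 | b
  A -> A T0 | b
  T0 -> a
  T1 -> b

CYK table (by increasing span), restricted to cells inside w[0..2]:
  cell(0,0) b: {A,S,T1}  orig:{A,S}
  cell(1,1) a: {T0}  orig:{}
  cell(2,2) a: {T0}  orig:{}
  cell(0,1) ba: {A,S}
  cell(1,2) aa: ∅
  cell(0,2) baa: {A,S}

Original NTs in T[0,2] deriving "baa": ["A", "S"]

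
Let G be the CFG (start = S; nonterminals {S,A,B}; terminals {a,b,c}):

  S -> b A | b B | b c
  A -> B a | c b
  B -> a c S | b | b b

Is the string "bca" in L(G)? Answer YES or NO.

CNF form of G:
  S -> T2 A | T2 B | T2 T1
  A -> B T0 | T1 T2
  B -> T0 X3 | T2 T2 | b
  T0 -> a
  T1 -> c
  T2 -> b
  X3 -> T1 S

CYK fill:
  T[0,0] 'b' = {B,T2}  orig:{B}
  T[1,1] 'c' = {T1}  orig:{}
  T[2,2] 'a' = {T0}  orig:{}
  T[0,1] 'bc' = {S}
  T[1,2] 'ca' = ∅
  T[0,2] 'bca' = ∅

S ∉ T[0,2] ⇒ NO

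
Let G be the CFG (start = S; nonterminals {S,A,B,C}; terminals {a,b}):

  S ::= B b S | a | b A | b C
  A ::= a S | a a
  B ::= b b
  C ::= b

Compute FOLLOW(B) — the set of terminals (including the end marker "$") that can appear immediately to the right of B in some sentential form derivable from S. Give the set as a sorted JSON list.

Compute FIRST by fixpoint:
[1]
  A via A→a S: +{a}
  B via B→b b: +{b}
  C via C→b: +{b}
  S via S→B b S: +{b}
  S via S→a: +{a}
  FIRST(S)={a,b}  FIRST(A)={a}  FIRST(B)={b}  FIRST(C)={b}
[2] done
  FIRST(S)={a,b}  FIRST(A)={a}  FIRST(B)={b}  FIRST(C)={b}

FOLLOW sets:
seed FOLLOW(S) with $
round 1:
  S→B b S: FOLLOW(B) ⊇ FIRST(b) = {b}; new: +{b}
  S→b A: FOLLOW(A) ⊇ FOLLOW(S) ⊇ {$}; new: +{$}
  S→b C: FOLLOW(C) ⊇ FOLLOW(S) ⊇ {$}; new: +{$}
  FOLLOW[S]={$}  FOLLOW[A]={$}  FOLLOW[B]={b}  FOLLOW[C]={$}
round 2: — fixpoint
  FOLLOW[S]={$}  FOLLOW[A]={$}  FOLLOW[B]={b}  FOLLOW[C]={$}

FOLLOW(B) = ["b"]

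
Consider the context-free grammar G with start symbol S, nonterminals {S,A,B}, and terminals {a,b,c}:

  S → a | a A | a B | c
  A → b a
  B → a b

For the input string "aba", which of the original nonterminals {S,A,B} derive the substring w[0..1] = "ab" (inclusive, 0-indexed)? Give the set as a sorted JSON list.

CNF form of G:
  S -> T1 A | T1 B | a | c
  A -> T0 T1
  B -> T1 T0
  T0 -> b
  T1 -> a

CYK table (by increasing span) (cells [i..j] with 0 ≤ i ≤ j ≤ 1 only):
  [0..0]={S,T1}  "a"  orig:{S}
  [1..1]={T0}  "b"  orig:{}
  [0..1]={B}  "ab"

Original NTs in T[0,1] deriving "ab": ["B"]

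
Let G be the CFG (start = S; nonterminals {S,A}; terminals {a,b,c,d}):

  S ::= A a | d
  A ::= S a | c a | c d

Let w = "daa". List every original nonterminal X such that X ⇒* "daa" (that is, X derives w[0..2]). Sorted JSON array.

CNF form of G:
  S -> A T0 | d
  A -> S T0 | T1 T0 | T1 T2
  T0 -> a
  T1 -> c
  T2 -> d

Fill CYK table bottom-up — only the sub-triangle for w[0..2]:
  T[0,0] 'd' = {S,T2}  orig:{S}
  T[1,1] 'a' = {T0}  orig:{}
  T[2,2] 'a' = {T0}  orig:{}
  T[0,1] 'da' = {A}
  T[1,2] 'aa' = ∅
  T[0,2] 'daa' = {S}

Original NTs in T[0,2] deriving "daa": ["S"]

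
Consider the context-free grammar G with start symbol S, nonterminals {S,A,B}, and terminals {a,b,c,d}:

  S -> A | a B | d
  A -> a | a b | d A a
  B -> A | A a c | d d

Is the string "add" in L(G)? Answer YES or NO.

Convert to CNF:
  S -> T0 B | T0 T1 | T2 X7 | a | d
  A -> T0 T1 | T2 X4 | a
  B -> A X5 | T0 T1 | T2 T2 | T2 X6 | a
  T0 -> a
  T1 -> b
  T2 -> d
  T3 -> c
  X4 -> A T0
  X5 -> T0 T3
  X6 -> A T0
  X7 -> A T0

CYK table (by increasing span):
  cell(0,0) a: {A,B,S,T0}  orig:{A,B,S}
  cell(1,1) d: {S,T2}  orig:{S}
  cell(2,2) d: {S,T2}  orig:{S}
  cell(0,1) ad: ∅
  cell(1,2) dd: {B}
  cell(0,2) add: {S}

S ∈ T[0,2] ⇒ YES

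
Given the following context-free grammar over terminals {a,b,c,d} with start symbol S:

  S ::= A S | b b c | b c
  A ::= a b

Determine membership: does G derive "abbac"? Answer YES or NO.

Convert to CNF:
  S -> A S | T1 T2 | T1 X3
  A -> T0 T1
  T0 -> a
  T1 -> b
  T2 -> c
  X3 -> T1 T2

CYK fill:
  [0..0]={T0}  "a"  orig:{}
  [1..1]={T1}  "b"  orig:{}
  [2..2]={T1}  "b"  orig:{}
  [3..3]={T0}  "a"  orig:{}
  [4..4]={T2}  "c"  orig:{}
  [0..1]={A}  "ab"
  [1..2]=∅  "bb"
  [2..3]=∅  "ba"
  [3..4]=∅  "ac"
  [0..2]=∅  "abb"
  [1..3]=∅  "bba"
  [2..4]=∅  "bac"
  [0..3]=∅  "abba"
  [1..4]=∅  "bbac"
  [0..4]=∅  "abbac"

S ∉ T[0,4] ⇒ NO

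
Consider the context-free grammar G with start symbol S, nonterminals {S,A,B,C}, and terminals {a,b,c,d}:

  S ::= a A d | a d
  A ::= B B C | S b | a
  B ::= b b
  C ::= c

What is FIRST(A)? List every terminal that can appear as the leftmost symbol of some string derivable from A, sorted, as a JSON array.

Compute FIRST by fixpoint:
iter 1:
  A via A→a: +{a}
  B via B→b b: +{b}
  C via C→c: +{c}
  S via S→a A d: +{a}
  FIRST[S]={a}  FIRST[A]={a}  FIRST[B]={b}  FIRST[C]={c}
iter 2:
  A via A→B B C: +{b}
  FIRST[S]={a}  FIRST[A]={a,b}  FIRST[B]={b}  FIRST[C]={c}
iter 3: — fixpoint
  FIRST[S]={a}  FIRST[A]={a,b}  FIRST[B]={b}  FIRST[C]={c}

FIRST(A) = ["a", "b"]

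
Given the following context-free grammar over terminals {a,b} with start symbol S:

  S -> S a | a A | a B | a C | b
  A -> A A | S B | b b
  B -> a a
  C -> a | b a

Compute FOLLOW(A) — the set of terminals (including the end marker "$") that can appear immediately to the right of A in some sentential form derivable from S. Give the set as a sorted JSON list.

FIRST iteration:
round 1:
  A via A→b b: +{b}
  B via B→a a: +{a}
  C via C→a: +{a}
  C via C→b a: +{b}
  S via S→a A: +{a}
  S via S→b: +{b}
  S: {a,b}  A: {b}  B: {a}  C: {a,b}
round 2:
  A via A→S B: +{a}
  S: {a,b}  A: {a,b}  B: {a}  C: {a,b}
round 3: (no change)
  S: {a,b}  A: {a,b}  B: {a}  C: {a,b}

FOLLOW sets:
initialize: $ ∈ FOLLOW(S)
pass 1:
  A→A A: FOLLOW(A) ⊇ FIRST(A) = {a,b}; new: +{a,b}
  A→S B: FOLLOW(S) ⊇ FIRST(B) = {a}; new: +{a}
  A→S B: FOLLOW(B) ⊇ FOLLOW(A) ⊇ {a,b}; new: +{a,b}
  S→a A: FOLLOW(A) ⊇ FOLLOW(S) ⊇ {$,a}; new: +{$}
  S→a B: FOLLOW(B) ⊇ FOLLOW(S) ⊇ {$,a}; new: +{$}
  S→a C: FOLLOW(C) ⊇ FOLLOW(S) ⊇ {$,a}; new: +{$,a}
  S: {$,a}  A: {$,a,b}  B: {$,a,b}  C: {$,a}
pass 2: (stable)
  S: {$,a}  A: {$,a,b}  B: {$,a,b}  C: {$,a}

FOLLOW(A) = ["$", "a", "b"]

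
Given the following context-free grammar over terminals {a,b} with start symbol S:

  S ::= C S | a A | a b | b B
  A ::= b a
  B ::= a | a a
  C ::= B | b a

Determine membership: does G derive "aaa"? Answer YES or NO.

CNF form of G:
  S -> C S | T0 B | T1 A | T1 T0
  A -> T0 T1
  B -> T1 T1 | a
  C -> T0 T1 | T1 T1 | a
  T0 -> b
  T1 -> a

CYK table (by increasing span):
  [0..0]={B,C,T1}  "a"  orig:{B,C}
  [1..1]={B,C,T1}  "a"  orig:{B,C}
  [2..2]={B,C,T1}  "a"  orig:{B,C}
  [0..1]={B,C}  "aa"
  [1..2]={B,C}  "aa"
  [0..2]=∅  "aaa"

S ∉ T[0,2] ⇒ NO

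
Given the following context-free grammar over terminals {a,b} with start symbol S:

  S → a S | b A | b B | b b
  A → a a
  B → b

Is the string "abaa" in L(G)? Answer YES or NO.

Convert to CNF:
  S -> T0 S | T1 A | T1 B | T1 T1
  A -> T0 T0
  B -> b
  T0 -> a
  T1 -> b

CYK fill:
  [0..0]={T0}  "a"  orig:{}
  [1..1]={B,T1}  "b"  orig:{B}
  [2..2]={T0}  "a"  orig:{}
  [3..3]={T0}  "a"  orig:{}
  [0..1]=∅  "ab"
  [1..2]=∅  "ba"
  [2..3]={A}  "aa"
  [0..2]=∅  "aba"
  [1..3]={S}  "baa"
  [0..3]={S}  "abaa"

S ∈ T[0,3] ⇒ YES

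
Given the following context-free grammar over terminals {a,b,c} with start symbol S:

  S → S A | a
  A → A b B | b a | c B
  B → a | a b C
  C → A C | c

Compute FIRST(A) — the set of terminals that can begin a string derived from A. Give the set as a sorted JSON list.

FIRST iteration:
iter 1:
  A via A→b a: +{b}
  A via A→c B: +{c}
  B via B→a: +{a}
  C via C→A C: +{b,c}
  S via S→a: +{a}
  FIRST[S]={a}  FIRST[A]={b,c}  FIRST[B]={a}  FIRST[C]={b,c}
iter 2: (stable)
  FIRST[S]={a}  FIRST[A]={b,c}  FIRST[B]={a}  FIRST[C]={b,c}

FIRST(A) = ["b", "c"]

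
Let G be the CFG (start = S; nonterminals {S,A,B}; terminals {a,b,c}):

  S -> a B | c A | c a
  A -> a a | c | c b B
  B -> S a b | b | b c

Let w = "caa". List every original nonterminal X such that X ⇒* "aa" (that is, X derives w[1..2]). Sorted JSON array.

CNF form of G:
  S -> T0 B | T1 A | T1 T0
  A -> T0 T0 | T1 X3 | c
  B -> S X4 | T2 T1 | b
  T0 -> a
  T1 -> c
  T2 -> b
  X3 -> T2 B
  X4 -> T0 T2

Fill CYK table bottom-up (cells [i..j] with 1 ≤ i ≤ j ≤ 2 only):
  T[1,1] 'a' = {T0}  orig:{}
  T[2,2] 'a' = {T0}  orig:{}
  T[1,2] 'aa' = {A}

Original NTs in T[1,2] deriving "aa": ["A"]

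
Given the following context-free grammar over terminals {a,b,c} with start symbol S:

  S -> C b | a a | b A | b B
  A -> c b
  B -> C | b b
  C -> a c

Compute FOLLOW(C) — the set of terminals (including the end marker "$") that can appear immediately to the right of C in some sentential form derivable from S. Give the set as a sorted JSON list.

FIRST iteration:
pass 1:
  A via A→c b: +{c}
  B via B→b b: +{b}
  C via C→a c: +{a}
  S via S→C b: +{a}
  S via S→b A: +{b}
  S: {a,b}  A: {c}  B: {b}  C: {a}
pass 2:
  B via B→C: +{a}
  S: {a,b}  A: {c}  B: {a,b}  C: {a}
pass 3: — fixpoint
  S: {a,b}  A: {c}  B: {a,b}  C: {a}

FOLLOW iteration:
initialize: $ ∈ FOLLOW(S)
round 1:
  S→C b: FOLLOW(C) ⊇ FIRST(b) = {b}; new: +{b}
  S→b A: FOLLOW(A) ⊇ FOLLOW(S) ⊇ {$}; new: +{$}
  S→b B: FOLLOW(B) ⊇ FOLLOW(S) ⊇ {$}; new: +{$}
  FOLLOW[S]={$}  FOLLOW[A]={$}  FOLLOW[B]={$}  FOLLOW[C]={b}
round 2:
  B→C: FOLLOW(C) ⊇ FOLLOW(B) ⊇ {$}; new: +{$}
  FOLLOW[S]={$}  FOLLOW[A]={$}  FOLLOW[B]={$}  FOLLOW[C]={$,b}
round 3: (stable)
  FOLLOW[S]={$}  FOLLOW[A]={$}  FOLLOW[B]={$}  FOLLOW[C]={$,b}

FOLLOW(C) = ["$", "b"]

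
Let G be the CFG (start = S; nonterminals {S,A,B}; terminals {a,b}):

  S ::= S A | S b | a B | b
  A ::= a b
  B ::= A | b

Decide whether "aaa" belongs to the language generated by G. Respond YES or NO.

CNF form of G:
  S -> S A | S T1 | T0 B | b
  A -> T0 T1
  B -> T0 T1 | b
  T0 -> a
  T1 -> b

CYK fill:
  [0..0]={T0}  "a"  orig:{}
  [1..1]={T0}  "a"  orig:{}
  [2..2]={T0}  "a"  orig:{}
  [0..1]=∅  "aa"
  [1..2]=∅  "aa"
  [0..2]=∅  "aaa"

S ∉ T[0,2] ⇒ NO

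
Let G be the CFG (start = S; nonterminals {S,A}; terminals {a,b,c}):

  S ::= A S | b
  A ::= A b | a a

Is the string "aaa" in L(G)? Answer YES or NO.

CNF form of G:
  S -> A S | b
  A -> A T0 | T1 T1
  T0 -> b
  T1 -> a

Fill CYK table bottom-up:
  [0..0]={T1}  "a"  orig:{}
  [1..1]={T1}  "a"  orig:{}
  [2..2]={T1}  "a"  orig:{}
  [0..1]={A}  "aa"
  [1..2]={A}  "aa"
  [0..2]=∅  "aaa"

S ∉ T[0,2] ⇒ NO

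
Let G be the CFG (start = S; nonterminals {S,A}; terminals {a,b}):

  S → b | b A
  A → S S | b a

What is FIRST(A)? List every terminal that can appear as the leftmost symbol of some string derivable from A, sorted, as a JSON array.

FIRST sets, iterate to fixpoint:
[1]
  A via A→b a: +{b}
  S via S→b: +{b}
  FIRST(S)={b}  FIRST(A)={b}
[2] — fixpoint
  FIRST(S)={b}  FIRST(A)={b}

FIRST(A) = ["b"]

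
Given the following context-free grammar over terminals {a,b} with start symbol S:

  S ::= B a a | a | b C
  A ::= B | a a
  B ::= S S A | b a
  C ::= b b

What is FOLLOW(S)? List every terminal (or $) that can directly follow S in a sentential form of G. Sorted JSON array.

FIRST iteration:
round 1:
  A via A→a a: +{a}
  B via B→b a: +{b}
  C via C→b b: +{b}
  S via S→B a a: +{b}
  S via S→a: +{a}
  S: {a,b}  A: {a}  B: {b}  C: {b}
round 2:
  A via A→B: +{b}
  B via B→S S A: +{a}
  S: {a,b}  A: {a,b}  B: {a,b}  C: {b}
round 3: (stable)
  S: {a,b}  A: {a,b}  B: {a,b}  C: {b}

Compute FOLLOW by fixpoint:
initialize: $ ∈ FOLLOW(S)
[1]
  B→S S A: FOLLOW(S) ⊇ FIRST(S) = {a,b}; new: +{a,b}
  S→B a a: FOLLOW(B) ⊇ FIRST(a) = {a}; new: +{a}
  S→b C: FOLLOW(C) ⊇ FOLLOW(S) ⊇ {$,a,b}; new: +{$,a,b}
  FOLLOW[S]={$,a,b}  FOLLOW[A]={}  FOLLOW[B]={a}  FOLLOW[C]={$,a,b}
[2]
  B→S S A: FOLLOW(A) ⊇ FOLLOW(B) ⊇ {a}; new: +{a}
  FOLLOW[S]={$,a,b}  FOLLOW[A]={a}  FOLLOW[B]={a}  FOLLOW[C]={$,a,b}
[3] (stable)
  FOLLOW[S]={$,a,b}  FOLLOW[A]={a}  FOLLOW[B]={a}  FOLLOW[C]={$,a,b}

FOLLOW(S) = ["$", "a", "b"]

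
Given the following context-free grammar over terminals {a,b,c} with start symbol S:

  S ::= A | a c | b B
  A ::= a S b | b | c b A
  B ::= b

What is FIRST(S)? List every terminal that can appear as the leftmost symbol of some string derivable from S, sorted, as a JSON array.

FIRST iteration:
iter 1:
  A via A→a S b: +{a}
  A via A→b: +{b}
  A via A→c b A: +{c}
  B via B→b: +{b}
  S via S→A: +{a,b,c}
  S: {a,b,c}  A: {a,b,c}  B: {b}
iter 2: (stable)
  S: {a,b,c}  A: {a,b,c}  B: {b}

FIRST(S) = ["a", "b", "c"]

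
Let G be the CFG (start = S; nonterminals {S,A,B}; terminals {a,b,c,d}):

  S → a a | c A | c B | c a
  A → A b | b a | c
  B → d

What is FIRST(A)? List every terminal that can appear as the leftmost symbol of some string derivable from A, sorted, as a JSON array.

FIRST sets, iterate to fixpoint:
pass 1:
  A via A→b a: +{b}
  A via A→c: +{c}
  B via B→d: +{d}
  S via S→a a: +{a}
  S via S→c A: +{c}
  FIRST(S)={a,c}  FIRST(A)={b,c}  FIRST(B)={d}
pass 2: — fixpoint
  FIRST(S)={a,c}  FIRST(A)={b,c}  FIRST(B)={d}

FIRST(A) = ["b", "c"]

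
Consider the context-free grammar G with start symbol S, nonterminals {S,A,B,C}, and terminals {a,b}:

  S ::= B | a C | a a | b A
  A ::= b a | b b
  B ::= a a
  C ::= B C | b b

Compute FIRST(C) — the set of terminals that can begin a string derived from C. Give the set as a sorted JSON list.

FIRST sets, iterate to fixpoint:
pass 1:
  A via A→b a: +{b}
  B via B→a a: +{a}
  C via C→B C: +{a}
  C via C→b b: +{b}
  S via S→B: +{a}
  S via S→b A: +{b}
  FIRST(S)={a,b}  FIRST(A)={b}  FIRST(B)={a}  FIRST(C)={a,b}
pass 2: (stable)
  FIRST(S)={a,b}  FIRST(A)={b}  FIRST(B)={a}  FIRST(C)={a,b}

FIRST(C) = ["a", "b"]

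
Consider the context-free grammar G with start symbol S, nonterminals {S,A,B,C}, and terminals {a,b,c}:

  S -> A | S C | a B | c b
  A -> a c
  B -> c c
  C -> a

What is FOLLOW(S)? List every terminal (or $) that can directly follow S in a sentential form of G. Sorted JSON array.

Compute FIRST by fixpoint:
round 1:
  A via A→a c: +{a}
  B via B→c c: +{c}
  C via C→a: +{a}
  S via S→A: +{a}
  S via S→c b: +{c}
  FIRST(S)={a,c}  FIRST(A)={a}  FIRST(B)={c}  FIRST(C)={a}
round 2: (stable)
  FIRST(S)={a,c}  FIRST(A)={a}  FIRST(B)={c}  FIRST(C)={a}

Compute FOLLOW by fixpoint:
FOLLOW(S) := {$}
round 1:
  S→A: FOLLOW(A) ⊇ FOLLOW(S) ⊇ {$}; new: +{$}
  S→S C: FOLLOW(S) ⊇ FIRST(C) = {a}; new: +{a}
  S→S C: FOLLOW(C) ⊇ FOLLOW(S) ⊇ {$,a}; new: +{$,a}
  S→a B: FOLLOW(B) ⊇ FOLLOW(S) ⊇ {$,a}; new: +{$,a}
  FOLLOW(S)={$,a}  FOLLOW(A)={$}  FOLLOW(B)={$,a}  FOLLOW(C)={$,a}
round 2:
  S→A: FOLLOW(A) ⊇ FOLLOW(S) ⊇ {$,a}; new: +{a}
  FOLLOW(S)={$,a}  FOLLOW(A)={$,a}  FOLLOW(B)={$,a}  FOLLOW(C)={$,a}
round 3: — fixpoint
  FOLLOW(S)={$,a}  FOLLOW(A)={$,a}  FOLLOW(B)={$,a}  FOLLOW(C)={$,a}

FOLLOW(S) = ["$", "a"]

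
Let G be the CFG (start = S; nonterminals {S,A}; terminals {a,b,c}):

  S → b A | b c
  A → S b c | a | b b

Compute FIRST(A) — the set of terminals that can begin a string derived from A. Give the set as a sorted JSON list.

FIRST iteration:
iter 1:
  A via A→a: +{a}
  A via A→b b: +{b}
  S via S→b A: +{b}
  S: {b}  A: {a,b}
iter 2: (no change)
  S: {b}  A: {a,b}

FIRST(A) = ["a", "b"]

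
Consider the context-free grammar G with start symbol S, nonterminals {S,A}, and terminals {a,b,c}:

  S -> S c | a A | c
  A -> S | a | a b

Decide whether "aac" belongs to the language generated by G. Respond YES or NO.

Convert to CNF:
  S -> S T0 | T1 A | c
  A -> S T0 | T1 A | T1 T2 | a | c
  T0 -> c
  T1 -> a
  T2 -> b

CYK table (by increasing span):
  [0..0]={A,T1}  "a"  orig:{A}
  [1..1]={A,T1}  "a"  orig:{A}
  [2..2]={A,S,T0}  "c"  orig:{A,S}
  [0..1]={A,S}  "aa"
  [1..2]={A,S}  "ac"
  [0..2]={A,S}  "aac"

S ∈ T[0,2] ⇒ YES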